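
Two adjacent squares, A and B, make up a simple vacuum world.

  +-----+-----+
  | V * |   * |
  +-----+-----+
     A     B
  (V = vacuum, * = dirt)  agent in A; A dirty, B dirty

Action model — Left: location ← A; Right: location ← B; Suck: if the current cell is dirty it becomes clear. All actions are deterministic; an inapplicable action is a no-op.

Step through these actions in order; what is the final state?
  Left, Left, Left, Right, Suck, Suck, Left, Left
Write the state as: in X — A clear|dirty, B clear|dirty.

in A — A dirty, B clear

t=1 Left ⇒ in A — A dirty, B dirty
t=2 Left ⇒ in A — A dirty, B dirty
t=3 Left ⇒ in A — A dirty, B dirty
t=4 Right ⇒ in B — A dirty, B dirty
t=5 Suck ⇒ in B — A dirty, B clear
t=6 Suck ⇒ in B — A dirty, B clear
t=7 Left ⇒ in A — A dirty, B clear
t=8 Left ⇒ in A — A dirty, B clear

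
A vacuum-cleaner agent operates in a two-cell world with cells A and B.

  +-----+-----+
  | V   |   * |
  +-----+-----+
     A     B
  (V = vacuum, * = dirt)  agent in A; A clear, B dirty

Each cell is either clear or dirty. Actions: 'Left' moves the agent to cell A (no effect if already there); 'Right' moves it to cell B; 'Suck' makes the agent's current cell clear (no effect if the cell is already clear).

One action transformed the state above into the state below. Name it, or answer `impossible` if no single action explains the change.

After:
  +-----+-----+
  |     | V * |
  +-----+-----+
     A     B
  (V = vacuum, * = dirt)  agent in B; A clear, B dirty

Right

try  Left: in A — A clear, B dirty
try Right: in B — A clear, B dirty  ← match
try  Suck: in A — A clear, B dirty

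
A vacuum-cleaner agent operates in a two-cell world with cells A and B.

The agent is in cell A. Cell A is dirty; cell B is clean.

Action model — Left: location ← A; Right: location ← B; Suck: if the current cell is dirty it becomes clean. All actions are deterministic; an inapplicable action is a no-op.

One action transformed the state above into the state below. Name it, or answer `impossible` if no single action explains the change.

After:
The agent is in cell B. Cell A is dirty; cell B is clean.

try  Left: loc=A A=dirty B=clean
try Right: loc=B A=dirty B=clean  ← match
try  Suck: loc=A A=clean B=clean

Right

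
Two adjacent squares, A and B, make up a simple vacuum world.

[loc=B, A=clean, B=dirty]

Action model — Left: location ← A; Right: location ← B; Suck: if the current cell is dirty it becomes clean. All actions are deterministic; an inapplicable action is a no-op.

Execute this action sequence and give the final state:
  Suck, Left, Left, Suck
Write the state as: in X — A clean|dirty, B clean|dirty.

in A — A clean, B clean

Suck (#1): in B — A clean, B clean
Left (#2): in A — A clean, B clean
Left (#3): in A — A clean, B clean
Suck (#4): in A — A clean, B clean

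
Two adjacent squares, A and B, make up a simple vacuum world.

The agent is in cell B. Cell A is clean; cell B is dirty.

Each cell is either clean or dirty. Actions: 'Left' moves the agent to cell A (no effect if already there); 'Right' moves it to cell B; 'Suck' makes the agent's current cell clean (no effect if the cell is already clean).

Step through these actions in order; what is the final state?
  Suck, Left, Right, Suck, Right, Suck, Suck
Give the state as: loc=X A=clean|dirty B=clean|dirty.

1) do Suck; now loc=B A=clean B=clean
2) do Left; now loc=A A=clean B=clean
3) do Right; now loc=B A=clean B=clean
4) do Suck; now loc=B A=clean B=clean
5) do Right; now loc=B A=clean B=clean
6) do Suck; now loc=B A=clean B=clean
7) do Suck; now loc=B A=clean B=clean

loc=B A=clean B=clean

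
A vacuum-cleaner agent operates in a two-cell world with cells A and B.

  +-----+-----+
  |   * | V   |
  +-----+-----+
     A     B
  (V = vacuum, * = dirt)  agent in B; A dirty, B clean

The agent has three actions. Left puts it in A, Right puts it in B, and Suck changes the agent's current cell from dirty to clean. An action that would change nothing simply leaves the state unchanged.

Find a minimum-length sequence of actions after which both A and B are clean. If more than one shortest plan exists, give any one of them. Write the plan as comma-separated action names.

Left, Suck

[1] after Left: <A|dirty|clean>
[2] after Suck: <A|clean|clean>
min 2: go A then Suck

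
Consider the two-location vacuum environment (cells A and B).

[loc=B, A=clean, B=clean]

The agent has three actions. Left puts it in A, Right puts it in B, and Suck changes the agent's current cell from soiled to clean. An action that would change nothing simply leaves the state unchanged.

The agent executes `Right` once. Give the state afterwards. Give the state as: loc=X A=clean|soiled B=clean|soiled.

loc=B A=clean B=clean

start: loc=B A=clean B=clean
t=1 Right ⇒ loc=B A=clean B=clean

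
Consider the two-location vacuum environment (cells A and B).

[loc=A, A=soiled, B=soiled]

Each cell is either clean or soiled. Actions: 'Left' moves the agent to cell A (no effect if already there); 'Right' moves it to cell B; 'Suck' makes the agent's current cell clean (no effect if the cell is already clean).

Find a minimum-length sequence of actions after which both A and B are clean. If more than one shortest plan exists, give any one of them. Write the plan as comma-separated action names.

Suck, Right, Suck

1. Suck → <A|clean|soiled>
2. Right → <B|clean|soiled>
3. Suck → <B|clean|clean>
min 3: Suck A + move + Suck B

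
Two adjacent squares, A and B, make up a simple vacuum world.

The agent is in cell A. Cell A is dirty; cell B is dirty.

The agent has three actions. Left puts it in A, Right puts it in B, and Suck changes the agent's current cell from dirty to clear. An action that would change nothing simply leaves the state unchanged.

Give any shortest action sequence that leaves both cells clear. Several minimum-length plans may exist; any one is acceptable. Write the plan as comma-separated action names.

t=1 Suck ⇒ (A; A:clear, B:dirty)
t=2 Right ⇒ (B; A:clear, B:dirty)
t=3 Suck ⇒ (B; A:clear, B:clear)
min 3: Suck A + move + Suck B

Suck, Right, Suck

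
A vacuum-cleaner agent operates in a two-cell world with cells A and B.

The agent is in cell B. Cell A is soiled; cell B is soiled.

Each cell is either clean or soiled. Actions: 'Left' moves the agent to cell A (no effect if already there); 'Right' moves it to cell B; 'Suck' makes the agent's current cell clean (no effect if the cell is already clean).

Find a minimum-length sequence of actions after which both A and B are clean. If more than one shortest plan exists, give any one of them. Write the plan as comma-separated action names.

1. Suck → (B; A:soiled, B:clean)
2. Left → (A; A:soiled, B:clean)
3. Suck → (A; A:clean, B:clean)
min 3: Suck B + move + Suck A

Suck, Left, Suck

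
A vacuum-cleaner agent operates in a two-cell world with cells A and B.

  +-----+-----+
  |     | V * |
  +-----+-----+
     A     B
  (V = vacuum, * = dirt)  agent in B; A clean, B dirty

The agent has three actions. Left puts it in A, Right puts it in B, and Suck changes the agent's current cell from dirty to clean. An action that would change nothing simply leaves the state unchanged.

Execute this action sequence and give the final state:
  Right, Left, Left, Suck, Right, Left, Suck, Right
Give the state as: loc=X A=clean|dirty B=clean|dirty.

loc=B A=clean B=dirty

[1] after Right: loc=B A=clean B=dirty
[2] after Left: loc=A A=clean B=dirty
[3] after Left: loc=A A=clean B=dirty
[4] after Suck: loc=A A=clean B=dirty
[5] after Right: loc=B A=clean B=dirty
[6] after Left: loc=A A=clean B=dirty
[7] after Suck: loc=A A=clean B=dirty
[8] after Right: loc=B A=clean B=dirty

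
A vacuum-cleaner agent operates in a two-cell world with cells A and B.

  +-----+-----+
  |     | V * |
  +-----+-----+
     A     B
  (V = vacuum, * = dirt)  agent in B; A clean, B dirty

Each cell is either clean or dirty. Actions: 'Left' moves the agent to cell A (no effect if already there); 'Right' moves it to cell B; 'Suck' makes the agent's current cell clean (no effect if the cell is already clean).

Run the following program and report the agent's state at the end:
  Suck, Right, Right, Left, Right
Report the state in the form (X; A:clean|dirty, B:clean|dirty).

(B; A:clean, B:clean)

Suck (#1): (B; A:clean, B:clean)
Right (#2): (B; A:clean, B:clean)
Right (#3): (B; A:clean, B:clean)
Left (#4): (A; A:clean, B:clean)
Right (#5): (B; A:clean, B:clean)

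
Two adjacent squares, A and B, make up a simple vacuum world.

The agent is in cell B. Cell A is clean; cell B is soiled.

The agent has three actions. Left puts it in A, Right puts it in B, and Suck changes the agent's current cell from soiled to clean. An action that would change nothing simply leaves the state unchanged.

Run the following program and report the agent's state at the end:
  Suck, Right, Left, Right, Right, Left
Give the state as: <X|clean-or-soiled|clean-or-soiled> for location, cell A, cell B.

Suck (#1): <B|clean|clean>
Right (#2): <B|clean|clean>
Left (#3): <A|clean|clean>
Right (#4): <B|clean|clean>
Right (#5): <B|clean|clean>
Left (#6): <A|clean|clean>

<A|clean|clean>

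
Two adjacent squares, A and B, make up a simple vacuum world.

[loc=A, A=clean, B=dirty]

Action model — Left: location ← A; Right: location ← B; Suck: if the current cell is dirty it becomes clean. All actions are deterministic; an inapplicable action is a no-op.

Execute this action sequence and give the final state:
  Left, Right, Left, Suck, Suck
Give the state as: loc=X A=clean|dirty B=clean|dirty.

step 1/5 (Left): loc=A A=clean B=dirty
step 2/5 (Right): loc=B A=clean B=dirty
step 3/5 (Left): loc=A A=clean B=dirty
step 4/5 (Suck): loc=A A=clean B=dirty
step 5/5 (Suck): loc=A A=clean B=dirty

loc=A A=clean B=dirty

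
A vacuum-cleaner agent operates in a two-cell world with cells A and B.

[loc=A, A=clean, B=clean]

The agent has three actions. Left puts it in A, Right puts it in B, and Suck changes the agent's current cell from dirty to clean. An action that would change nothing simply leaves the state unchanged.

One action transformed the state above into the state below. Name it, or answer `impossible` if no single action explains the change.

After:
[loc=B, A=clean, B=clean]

try  Left: <A|clean|clean>
try Right: <B|clean|clean>  ← match
try  Suck: <A|clean|clean>

Right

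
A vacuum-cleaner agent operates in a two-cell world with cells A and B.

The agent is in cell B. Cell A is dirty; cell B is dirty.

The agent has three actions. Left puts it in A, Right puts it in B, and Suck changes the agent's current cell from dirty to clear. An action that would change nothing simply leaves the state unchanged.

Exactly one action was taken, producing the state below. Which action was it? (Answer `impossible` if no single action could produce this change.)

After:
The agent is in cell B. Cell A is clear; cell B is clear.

impossible

try  Left: <A|dirty|dirty>
try Right: <B|dirty|dirty>
try  Suck: <B|dirty|clear>
no single action produces the after-state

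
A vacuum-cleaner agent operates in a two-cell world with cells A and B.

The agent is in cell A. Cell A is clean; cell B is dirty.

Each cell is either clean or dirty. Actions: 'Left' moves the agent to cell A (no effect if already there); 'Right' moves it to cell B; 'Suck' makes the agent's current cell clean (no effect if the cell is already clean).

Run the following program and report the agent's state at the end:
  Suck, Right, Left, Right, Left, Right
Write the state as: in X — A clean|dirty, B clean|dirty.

in B — A clean, B dirty

step 1/6 (Suck): in A — A clean, B dirty
step 2/6 (Right): in B — A clean, B dirty
step 3/6 (Left): in A — A clean, B dirty
step 4/6 (Right): in B — A clean, B dirty
step 5/6 (Left): in A — A clean, B dirty
step 6/6 (Right): in B — A clean, B dirty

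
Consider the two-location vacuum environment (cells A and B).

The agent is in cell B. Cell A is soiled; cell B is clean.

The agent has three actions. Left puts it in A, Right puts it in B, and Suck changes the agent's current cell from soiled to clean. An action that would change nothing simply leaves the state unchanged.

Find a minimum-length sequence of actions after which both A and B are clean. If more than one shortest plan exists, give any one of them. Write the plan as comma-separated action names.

Left, Suck

1) do Left; now in A — A soiled, B clean
2) do Suck; now in A — A clean, B clean
min 2: go A then Suck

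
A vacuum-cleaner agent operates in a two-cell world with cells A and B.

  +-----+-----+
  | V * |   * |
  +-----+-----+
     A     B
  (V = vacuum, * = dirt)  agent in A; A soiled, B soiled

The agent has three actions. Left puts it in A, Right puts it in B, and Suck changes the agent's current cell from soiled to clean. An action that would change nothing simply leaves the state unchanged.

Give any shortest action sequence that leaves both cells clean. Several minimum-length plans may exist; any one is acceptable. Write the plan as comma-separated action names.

Suck, Right, Suck

[1] after Suck: <A|clean|soiled>
[2] after Right: <B|clean|soiled>
[3] after Suck: <B|clean|clean>
min 3: Suck A + move + Suck B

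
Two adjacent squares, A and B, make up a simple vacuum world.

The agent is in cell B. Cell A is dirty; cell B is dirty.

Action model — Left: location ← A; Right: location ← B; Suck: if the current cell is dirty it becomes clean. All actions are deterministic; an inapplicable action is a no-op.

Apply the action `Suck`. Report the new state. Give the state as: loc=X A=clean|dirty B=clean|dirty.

start: loc=B A=dirty B=dirty
t=1 Suck ⇒ loc=B A=dirty B=clean

loc=B A=dirty B=clean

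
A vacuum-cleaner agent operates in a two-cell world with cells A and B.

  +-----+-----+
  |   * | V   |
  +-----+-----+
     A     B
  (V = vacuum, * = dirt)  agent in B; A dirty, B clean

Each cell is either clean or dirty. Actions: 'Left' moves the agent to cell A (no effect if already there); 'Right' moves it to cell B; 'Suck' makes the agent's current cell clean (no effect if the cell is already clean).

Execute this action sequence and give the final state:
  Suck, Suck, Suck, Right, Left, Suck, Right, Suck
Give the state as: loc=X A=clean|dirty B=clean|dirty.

Suck (#1): loc=B A=dirty B=clean
Suck (#2): loc=B A=dirty B=clean
Suck (#3): loc=B A=dirty B=clean
Right (#4): loc=B A=dirty B=clean
Left (#5): loc=A A=dirty B=clean
Suck (#6): loc=A A=clean B=clean
Right (#7): loc=B A=clean B=clean
Suck (#8): loc=B A=clean B=clean

loc=B A=clean B=clean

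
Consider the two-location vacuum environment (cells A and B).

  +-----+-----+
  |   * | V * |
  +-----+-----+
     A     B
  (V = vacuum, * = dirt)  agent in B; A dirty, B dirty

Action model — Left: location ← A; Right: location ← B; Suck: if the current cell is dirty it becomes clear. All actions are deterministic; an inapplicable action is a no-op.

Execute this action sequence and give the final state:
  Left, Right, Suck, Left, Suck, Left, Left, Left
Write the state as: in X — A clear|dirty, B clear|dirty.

1. Left → in A — A dirty, B dirty
2. Right → in B — A dirty, B dirty
3. Suck → in B — A dirty, B clear
4. Left → in A — A dirty, B clear
5. Suck → in A — A clear, B clear
6. Left → in A — A clear, B clear
7. Left → in A — A clear, B clear
8. Left → in A — A clear, B clear

in A — A clear, B clear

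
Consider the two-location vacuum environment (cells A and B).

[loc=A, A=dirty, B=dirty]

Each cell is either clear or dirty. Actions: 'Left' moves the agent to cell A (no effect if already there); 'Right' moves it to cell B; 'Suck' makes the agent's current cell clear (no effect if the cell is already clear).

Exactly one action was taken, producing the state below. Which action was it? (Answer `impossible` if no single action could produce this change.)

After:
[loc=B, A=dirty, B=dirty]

Right

try  Left: in A — A dirty, B dirty
try Right: in B — A dirty, B dirty  ← match
try  Suck: in A — A clear, B dirty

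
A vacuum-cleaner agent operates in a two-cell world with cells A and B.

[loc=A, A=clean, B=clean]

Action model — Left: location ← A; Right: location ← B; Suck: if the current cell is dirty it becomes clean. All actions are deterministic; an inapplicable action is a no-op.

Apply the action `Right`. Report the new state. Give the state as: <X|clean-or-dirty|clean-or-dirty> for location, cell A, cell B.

start: <A|clean|clean>
[1] after Right: <B|clean|clean>

<B|clean|clean>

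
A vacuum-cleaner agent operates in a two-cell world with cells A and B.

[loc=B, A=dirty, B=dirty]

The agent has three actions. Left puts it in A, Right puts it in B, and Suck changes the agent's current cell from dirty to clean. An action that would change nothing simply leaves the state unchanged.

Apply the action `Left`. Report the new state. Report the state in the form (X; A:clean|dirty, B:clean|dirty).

(A; A:dirty, B:dirty)

start: (B; A:dirty, B:dirty)
1) do Left; now (A; A:dirty, B:dirty)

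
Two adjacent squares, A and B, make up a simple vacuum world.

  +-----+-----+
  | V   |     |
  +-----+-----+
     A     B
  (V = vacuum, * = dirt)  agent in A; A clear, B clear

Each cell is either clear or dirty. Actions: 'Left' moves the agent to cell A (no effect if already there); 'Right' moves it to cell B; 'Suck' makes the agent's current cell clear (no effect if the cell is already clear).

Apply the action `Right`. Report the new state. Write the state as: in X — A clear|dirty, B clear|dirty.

start: in A — A clear, B clear
1) do Right; now in B — A clear, B clear

in B — A clear, B clear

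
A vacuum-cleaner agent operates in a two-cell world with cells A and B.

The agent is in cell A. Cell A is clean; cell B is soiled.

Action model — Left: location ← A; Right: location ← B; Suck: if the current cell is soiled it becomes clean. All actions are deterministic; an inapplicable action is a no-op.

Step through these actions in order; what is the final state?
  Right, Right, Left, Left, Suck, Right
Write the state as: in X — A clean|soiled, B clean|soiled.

in B — A clean, B soiled

1) do Right; now in B — A clean, B soiled
2) do Right; now in B — A clean, B soiled
3) do Left; now in A — A clean, B soiled
4) do Left; now in A — A clean, B soiled
5) do Suck; now in A — A clean, B soiled
6) do Right; now in B — A clean, B soiled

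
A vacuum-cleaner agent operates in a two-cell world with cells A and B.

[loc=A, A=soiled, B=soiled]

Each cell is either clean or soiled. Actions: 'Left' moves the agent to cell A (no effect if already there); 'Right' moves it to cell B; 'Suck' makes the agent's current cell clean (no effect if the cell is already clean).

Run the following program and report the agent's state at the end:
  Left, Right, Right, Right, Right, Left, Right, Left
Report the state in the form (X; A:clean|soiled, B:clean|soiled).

1. Left → (A; A:soiled, B:soiled)
2. Right → (B; A:soiled, B:soiled)
3. Right → (B; A:soiled, B:soiled)
4. Right → (B; A:soiled, B:soiled)
5. Right → (B; A:soiled, B:soiled)
6. Left → (A; A:soiled, B:soiled)
7. Right → (B; A:soiled, B:soiled)
8. Left → (A; A:soiled, B:soiled)

(A; A:soiled, B:soiled)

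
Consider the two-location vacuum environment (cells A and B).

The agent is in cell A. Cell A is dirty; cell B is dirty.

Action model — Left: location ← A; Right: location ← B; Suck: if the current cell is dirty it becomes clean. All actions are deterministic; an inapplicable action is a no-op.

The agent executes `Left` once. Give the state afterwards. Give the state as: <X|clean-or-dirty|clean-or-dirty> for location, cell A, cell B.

<A|dirty|dirty>

start: <A|dirty|dirty>
1. Left → <A|dirty|dirty>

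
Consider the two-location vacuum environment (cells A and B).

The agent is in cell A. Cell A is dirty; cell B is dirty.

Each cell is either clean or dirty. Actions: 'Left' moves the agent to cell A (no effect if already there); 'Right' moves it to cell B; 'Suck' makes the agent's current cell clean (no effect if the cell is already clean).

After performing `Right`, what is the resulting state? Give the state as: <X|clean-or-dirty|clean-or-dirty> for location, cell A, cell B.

<B|dirty|dirty>

start: <A|dirty|dirty>
1. Right → <B|dirty|dirty>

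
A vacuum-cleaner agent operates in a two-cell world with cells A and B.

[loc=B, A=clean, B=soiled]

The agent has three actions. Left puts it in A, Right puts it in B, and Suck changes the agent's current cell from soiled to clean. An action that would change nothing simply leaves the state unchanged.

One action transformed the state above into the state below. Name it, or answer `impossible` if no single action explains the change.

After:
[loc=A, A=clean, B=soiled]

try  Left: loc=A A=clean B=soiled  ← match
try Right: loc=B A=clean B=soiled
try  Suck: loc=B A=clean B=clean

Left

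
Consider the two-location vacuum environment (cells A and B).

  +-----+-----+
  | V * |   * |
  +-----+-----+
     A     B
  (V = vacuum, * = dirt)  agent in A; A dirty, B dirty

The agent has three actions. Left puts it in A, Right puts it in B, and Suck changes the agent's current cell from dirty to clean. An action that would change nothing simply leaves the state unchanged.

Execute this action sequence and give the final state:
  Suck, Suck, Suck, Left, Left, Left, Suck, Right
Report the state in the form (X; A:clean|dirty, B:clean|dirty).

(B; A:clean, B:dirty)

[1] after Suck: (A; A:clean, B:dirty)
[2] after Suck: (A; A:clean, B:dirty)
[3] after Suck: (A; A:clean, B:dirty)
[4] after Left: (A; A:clean, B:dirty)
[5] after Left: (A; A:clean, B:dirty)
[6] after Left: (A; A:clean, B:dirty)
[7] after Suck: (A; A:clean, B:dirty)
[8] after Right: (B; A:clean, B:dirty)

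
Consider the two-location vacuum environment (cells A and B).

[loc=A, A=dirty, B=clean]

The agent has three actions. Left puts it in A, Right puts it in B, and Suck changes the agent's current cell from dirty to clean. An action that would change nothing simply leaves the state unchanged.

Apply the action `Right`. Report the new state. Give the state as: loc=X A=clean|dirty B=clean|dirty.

start: loc=A A=dirty B=clean
1. Right → loc=B A=dirty B=clean

loc=B A=dirty B=clean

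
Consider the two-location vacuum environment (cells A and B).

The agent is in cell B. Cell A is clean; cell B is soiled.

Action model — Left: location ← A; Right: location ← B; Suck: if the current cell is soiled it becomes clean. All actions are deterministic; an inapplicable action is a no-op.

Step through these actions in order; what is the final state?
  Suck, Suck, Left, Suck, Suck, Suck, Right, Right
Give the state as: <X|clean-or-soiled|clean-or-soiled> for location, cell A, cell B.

<B|clean|clean>

[1] after Suck: <B|clean|clean>
[2] after Suck: <B|clean|clean>
[3] after Left: <A|clean|clean>
[4] after Suck: <A|clean|clean>
[5] after Suck: <A|clean|clean>
[6] after Suck: <A|clean|clean>
[7] after Right: <B|clean|clean>
[8] after Right: <B|clean|clean>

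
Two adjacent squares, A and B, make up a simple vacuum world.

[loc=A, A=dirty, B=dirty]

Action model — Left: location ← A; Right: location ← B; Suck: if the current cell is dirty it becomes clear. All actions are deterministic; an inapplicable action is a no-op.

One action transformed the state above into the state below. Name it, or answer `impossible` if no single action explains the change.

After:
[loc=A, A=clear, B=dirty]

try  Left: <A|dirty|dirty>
try Right: <B|dirty|dirty>
try  Suck: <A|clear|dirty>  ← match

Suck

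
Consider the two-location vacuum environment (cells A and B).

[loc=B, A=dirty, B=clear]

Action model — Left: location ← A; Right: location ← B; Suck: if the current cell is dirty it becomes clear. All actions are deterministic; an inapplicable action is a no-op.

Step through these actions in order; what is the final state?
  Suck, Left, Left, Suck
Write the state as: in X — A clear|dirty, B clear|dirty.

in A — A clear, B clear

Suck (#1): in B — A dirty, B clear
Left (#2): in A — A dirty, B clear
Left (#3): in A — A dirty, B clear
Suck (#4): in A — A clear, B clear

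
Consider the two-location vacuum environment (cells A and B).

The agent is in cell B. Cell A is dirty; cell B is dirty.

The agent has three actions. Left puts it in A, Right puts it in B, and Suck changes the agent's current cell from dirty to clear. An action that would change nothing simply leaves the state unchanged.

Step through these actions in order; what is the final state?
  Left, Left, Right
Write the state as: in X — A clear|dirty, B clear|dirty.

in B — A dirty, B dirty

Left (#1): in A — A dirty, B dirty
Left (#2): in A — A dirty, B dirty
Right (#3): in B — A dirty, B dirty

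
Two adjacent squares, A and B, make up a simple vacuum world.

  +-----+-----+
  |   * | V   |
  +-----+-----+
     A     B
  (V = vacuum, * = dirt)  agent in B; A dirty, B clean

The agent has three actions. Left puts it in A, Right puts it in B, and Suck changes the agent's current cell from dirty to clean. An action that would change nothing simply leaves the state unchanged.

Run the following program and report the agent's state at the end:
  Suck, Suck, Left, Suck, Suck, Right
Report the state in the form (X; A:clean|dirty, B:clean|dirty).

1. Suck → (B; A:dirty, B:clean)
2. Suck → (B; A:dirty, B:clean)
3. Left → (A; A:dirty, B:clean)
4. Suck → (A; A:clean, B:clean)
5. Suck → (A; A:clean, B:clean)
6. Right → (B; A:clean, B:clean)

(B; A:clean, B:clean)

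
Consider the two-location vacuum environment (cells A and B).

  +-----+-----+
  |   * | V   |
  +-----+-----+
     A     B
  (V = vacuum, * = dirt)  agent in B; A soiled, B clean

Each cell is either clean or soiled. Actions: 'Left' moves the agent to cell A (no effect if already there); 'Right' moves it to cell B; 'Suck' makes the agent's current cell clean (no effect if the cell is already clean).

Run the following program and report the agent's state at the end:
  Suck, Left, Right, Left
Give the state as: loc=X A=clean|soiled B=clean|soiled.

loc=A A=soiled B=clean

step 1/4 (Suck): loc=B A=soiled B=clean
step 2/4 (Left): loc=A A=soiled B=clean
step 3/4 (Right): loc=B A=soiled B=clean
step 4/4 (Left): loc=A A=soiled B=clean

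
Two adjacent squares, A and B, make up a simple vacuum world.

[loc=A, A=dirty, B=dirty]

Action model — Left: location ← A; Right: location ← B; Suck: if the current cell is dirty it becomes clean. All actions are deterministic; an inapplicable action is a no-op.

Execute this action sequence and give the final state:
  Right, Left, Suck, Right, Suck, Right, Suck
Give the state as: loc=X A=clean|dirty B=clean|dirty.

1. Right → loc=B A=dirty B=dirty
2. Left → loc=A A=dirty B=dirty
3. Suck → loc=A A=clean B=dirty
4. Right → loc=B A=clean B=dirty
5. Suck → loc=B A=clean B=clean
6. Right → loc=B A=clean B=clean
7. Suck → loc=B A=clean B=clean

loc=B A=clean B=clean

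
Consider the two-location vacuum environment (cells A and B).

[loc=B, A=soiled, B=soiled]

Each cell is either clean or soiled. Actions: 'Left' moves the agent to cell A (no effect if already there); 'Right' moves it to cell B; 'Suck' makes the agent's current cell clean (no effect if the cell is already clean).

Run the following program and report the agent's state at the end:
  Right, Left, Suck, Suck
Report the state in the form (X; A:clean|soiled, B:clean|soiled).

(A; A:clean, B:soiled)

step 1/4 (Right): (B; A:soiled, B:soiled)
step 2/4 (Left): (A; A:soiled, B:soiled)
step 3/4 (Suck): (A; A:clean, B:soiled)
step 4/4 (Suck): (A; A:clean, B:soiled)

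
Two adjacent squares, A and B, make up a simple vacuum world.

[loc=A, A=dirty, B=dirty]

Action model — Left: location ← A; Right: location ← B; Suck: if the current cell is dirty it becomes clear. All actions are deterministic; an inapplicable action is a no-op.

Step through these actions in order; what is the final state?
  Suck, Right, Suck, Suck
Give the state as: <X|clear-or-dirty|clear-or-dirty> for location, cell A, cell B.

step 1/4 (Suck): <A|clear|dirty>
step 2/4 (Right): <B|clear|dirty>
step 3/4 (Suck): <B|clear|clear>
step 4/4 (Suck): <B|clear|clear>

<B|clear|clear>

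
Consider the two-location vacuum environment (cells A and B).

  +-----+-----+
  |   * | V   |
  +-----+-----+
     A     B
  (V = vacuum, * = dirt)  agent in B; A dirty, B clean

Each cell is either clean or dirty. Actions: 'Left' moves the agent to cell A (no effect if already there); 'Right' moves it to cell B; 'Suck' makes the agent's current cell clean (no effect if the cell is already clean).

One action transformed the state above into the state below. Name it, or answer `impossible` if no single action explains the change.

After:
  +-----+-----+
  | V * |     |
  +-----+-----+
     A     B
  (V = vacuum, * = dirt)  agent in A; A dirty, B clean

Left

try  Left: (A; A:dirty, B:clean)  ← match
try Right: (B; A:dirty, B:clean)
try  Suck: (B; A:dirty, B:clean)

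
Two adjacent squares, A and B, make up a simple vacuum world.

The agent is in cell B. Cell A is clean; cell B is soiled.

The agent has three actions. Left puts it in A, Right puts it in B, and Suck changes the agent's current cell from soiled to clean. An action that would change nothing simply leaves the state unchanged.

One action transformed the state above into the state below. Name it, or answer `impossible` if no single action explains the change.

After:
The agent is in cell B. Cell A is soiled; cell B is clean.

impossible

try  Left: in A — A clean, B soiled
try Right: in B — A clean, B soiled
try  Suck: in B — A clean, B clean
no single action produces the after-state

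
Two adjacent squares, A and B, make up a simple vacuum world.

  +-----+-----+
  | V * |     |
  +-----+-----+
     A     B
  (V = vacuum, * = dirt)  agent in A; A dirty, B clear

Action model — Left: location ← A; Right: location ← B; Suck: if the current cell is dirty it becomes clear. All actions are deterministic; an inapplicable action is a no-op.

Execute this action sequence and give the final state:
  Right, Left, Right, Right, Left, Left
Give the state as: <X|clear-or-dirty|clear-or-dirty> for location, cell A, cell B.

t=1 Right ⇒ <B|dirty|clear>
t=2 Left ⇒ <A|dirty|clear>
t=3 Right ⇒ <B|dirty|clear>
t=4 Right ⇒ <B|dirty|clear>
t=5 Left ⇒ <A|dirty|clear>
t=6 Left ⇒ <A|dirty|clear>

<A|dirty|clear>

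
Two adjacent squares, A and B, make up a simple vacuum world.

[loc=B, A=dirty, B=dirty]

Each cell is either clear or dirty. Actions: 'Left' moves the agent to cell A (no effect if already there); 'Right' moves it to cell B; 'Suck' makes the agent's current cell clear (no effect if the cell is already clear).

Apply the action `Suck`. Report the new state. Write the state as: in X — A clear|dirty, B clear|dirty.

start: in B — A dirty, B dirty
[1] after Suck: in B — A dirty, B clear

in B — A dirty, B clear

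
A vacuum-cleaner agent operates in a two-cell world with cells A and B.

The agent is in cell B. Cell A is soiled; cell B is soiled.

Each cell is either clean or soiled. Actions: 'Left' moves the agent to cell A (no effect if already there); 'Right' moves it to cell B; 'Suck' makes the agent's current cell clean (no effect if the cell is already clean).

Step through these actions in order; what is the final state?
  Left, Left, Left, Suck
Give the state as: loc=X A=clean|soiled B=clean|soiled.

[1] after Left: loc=A A=soiled B=soiled
[2] after Left: loc=A A=soiled B=soiled
[3] after Left: loc=A A=soiled B=soiled
[4] after Suck: loc=A A=clean B=soiled

loc=A A=clean B=soiled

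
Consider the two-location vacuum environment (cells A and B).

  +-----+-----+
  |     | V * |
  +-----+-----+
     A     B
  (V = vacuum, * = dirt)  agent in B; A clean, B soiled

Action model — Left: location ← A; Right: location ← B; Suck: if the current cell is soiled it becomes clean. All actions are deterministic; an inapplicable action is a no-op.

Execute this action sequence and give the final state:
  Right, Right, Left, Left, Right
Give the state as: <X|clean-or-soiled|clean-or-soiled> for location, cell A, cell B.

<B|clean|soiled>

step 1/5 (Right): <B|clean|soiled>
step 2/5 (Right): <B|clean|soiled>
step 3/5 (Left): <A|clean|soiled>
step 4/5 (Left): <A|clean|soiled>
step 5/5 (Right): <B|clean|soiled>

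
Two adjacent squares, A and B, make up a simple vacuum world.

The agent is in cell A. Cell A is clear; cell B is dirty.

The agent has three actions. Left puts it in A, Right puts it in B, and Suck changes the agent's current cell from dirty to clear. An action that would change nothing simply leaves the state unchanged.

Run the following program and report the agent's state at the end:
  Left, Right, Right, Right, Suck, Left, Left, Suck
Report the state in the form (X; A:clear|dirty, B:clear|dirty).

t=1 Left ⇒ (A; A:clear, B:dirty)
t=2 Right ⇒ (B; A:clear, B:dirty)
t=3 Right ⇒ (B; A:clear, B:dirty)
t=4 Right ⇒ (B; A:clear, B:dirty)
t=5 Suck ⇒ (B; A:clear, B:clear)
t=6 Left ⇒ (A; A:clear, B:clear)
t=7 Left ⇒ (A; A:clear, B:clear)
t=8 Suck ⇒ (A; A:clear, B:clear)

(A; A:clear, B:clear)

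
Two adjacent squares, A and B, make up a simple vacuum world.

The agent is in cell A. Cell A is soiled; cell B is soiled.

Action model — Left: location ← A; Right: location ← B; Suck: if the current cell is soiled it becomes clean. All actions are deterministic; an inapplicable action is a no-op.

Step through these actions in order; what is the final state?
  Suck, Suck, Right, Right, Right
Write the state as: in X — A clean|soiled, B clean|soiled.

in B — A clean, B soiled

[1] after Suck: in A — A clean, B soiled
[2] after Suck: in A — A clean, B soiled
[3] after Right: in B — A clean, B soiled
[4] after Right: in B — A clean, B soiled
[5] after Right: in B — A clean, B soiled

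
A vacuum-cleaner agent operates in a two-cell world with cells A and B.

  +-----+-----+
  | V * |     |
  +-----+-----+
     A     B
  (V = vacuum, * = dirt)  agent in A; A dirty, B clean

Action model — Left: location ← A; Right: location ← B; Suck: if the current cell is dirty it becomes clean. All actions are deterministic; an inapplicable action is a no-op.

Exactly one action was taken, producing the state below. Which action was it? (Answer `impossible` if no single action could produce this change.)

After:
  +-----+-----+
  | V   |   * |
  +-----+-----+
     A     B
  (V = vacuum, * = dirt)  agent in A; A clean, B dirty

try  Left: <A|dirty|clean>
try Right: <B|dirty|clean>
try  Suck: <A|clean|clean>
no single action produces the after-state

impossible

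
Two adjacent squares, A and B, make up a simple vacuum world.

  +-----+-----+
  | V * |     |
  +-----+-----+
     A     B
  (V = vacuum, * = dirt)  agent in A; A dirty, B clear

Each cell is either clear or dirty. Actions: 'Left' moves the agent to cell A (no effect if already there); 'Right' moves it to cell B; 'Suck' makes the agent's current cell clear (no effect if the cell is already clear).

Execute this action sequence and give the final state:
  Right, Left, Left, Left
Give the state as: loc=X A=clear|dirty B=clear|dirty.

t=1 Right ⇒ loc=B A=dirty B=clear
t=2 Left ⇒ loc=A A=dirty B=clear
t=3 Left ⇒ loc=A A=dirty B=clear
t=4 Left ⇒ loc=A A=dirty B=clear

loc=A A=dirty B=clear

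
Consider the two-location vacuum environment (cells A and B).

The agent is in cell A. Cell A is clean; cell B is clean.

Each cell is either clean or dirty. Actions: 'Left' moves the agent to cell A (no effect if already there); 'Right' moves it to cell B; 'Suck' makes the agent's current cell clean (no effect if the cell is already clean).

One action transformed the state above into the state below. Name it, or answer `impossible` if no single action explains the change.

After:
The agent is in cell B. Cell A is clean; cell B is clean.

Right

try  Left: in A — A clean, B clean
try Right: in B — A clean, B clean  ← match
try  Suck: in A — A clean, B clean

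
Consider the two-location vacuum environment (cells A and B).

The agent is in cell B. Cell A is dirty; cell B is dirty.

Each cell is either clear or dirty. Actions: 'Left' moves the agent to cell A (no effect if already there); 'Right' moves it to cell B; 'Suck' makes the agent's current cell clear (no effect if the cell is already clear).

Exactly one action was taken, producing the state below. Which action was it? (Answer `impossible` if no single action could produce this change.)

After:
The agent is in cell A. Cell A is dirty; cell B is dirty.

Left

try  Left: loc=A A=dirty B=dirty  ← match
try Right: loc=B A=dirty B=dirty
try  Suck: loc=B A=dirty B=clear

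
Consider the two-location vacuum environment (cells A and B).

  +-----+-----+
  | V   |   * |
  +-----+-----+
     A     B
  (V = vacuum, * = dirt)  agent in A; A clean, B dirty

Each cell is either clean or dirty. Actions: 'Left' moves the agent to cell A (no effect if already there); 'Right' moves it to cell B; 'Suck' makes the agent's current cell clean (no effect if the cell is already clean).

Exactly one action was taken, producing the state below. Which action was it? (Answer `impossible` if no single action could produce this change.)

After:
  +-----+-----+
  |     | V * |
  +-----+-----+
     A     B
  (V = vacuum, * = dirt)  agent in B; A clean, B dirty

Right

try  Left: in A — A clean, B dirty
try Right: in B — A clean, B dirty  ← match
try  Suck: in A — A clean, B dirty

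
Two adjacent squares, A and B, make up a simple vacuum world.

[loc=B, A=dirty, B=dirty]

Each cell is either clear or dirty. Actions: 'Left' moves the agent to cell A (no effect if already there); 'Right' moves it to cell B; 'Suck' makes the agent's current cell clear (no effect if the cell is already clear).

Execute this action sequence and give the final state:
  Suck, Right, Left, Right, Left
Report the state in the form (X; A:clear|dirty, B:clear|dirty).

(A; A:dirty, B:clear)

[1] after Suck: (B; A:dirty, B:clear)
[2] after Right: (B; A:dirty, B:clear)
[3] after Left: (A; A:dirty, B:clear)
[4] after Right: (B; A:dirty, B:clear)
[5] after Left: (A; A:dirty, B:clear)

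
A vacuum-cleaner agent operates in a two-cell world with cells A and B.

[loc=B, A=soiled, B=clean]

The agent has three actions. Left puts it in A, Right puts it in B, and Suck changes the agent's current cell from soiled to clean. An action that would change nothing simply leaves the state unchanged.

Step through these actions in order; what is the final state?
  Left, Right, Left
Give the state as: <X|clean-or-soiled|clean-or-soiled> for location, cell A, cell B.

step 1/3 (Left): <A|soiled|clean>
step 2/3 (Right): <B|soiled|clean>
step 3/3 (Left): <A|soiled|clean>

<A|soiled|clean>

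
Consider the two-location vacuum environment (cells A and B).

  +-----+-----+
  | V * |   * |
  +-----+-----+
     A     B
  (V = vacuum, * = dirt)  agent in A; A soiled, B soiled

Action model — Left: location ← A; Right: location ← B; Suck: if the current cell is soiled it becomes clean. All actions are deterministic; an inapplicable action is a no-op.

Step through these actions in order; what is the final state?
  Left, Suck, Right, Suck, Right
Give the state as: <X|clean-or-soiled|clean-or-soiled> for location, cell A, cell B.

<B|clean|clean>

[1] after Left: <A|soiled|soiled>
[2] after Suck: <A|clean|soiled>
[3] after Right: <B|clean|soiled>
[4] after Suck: <B|clean|clean>
[5] after Right: <B|clean|clean>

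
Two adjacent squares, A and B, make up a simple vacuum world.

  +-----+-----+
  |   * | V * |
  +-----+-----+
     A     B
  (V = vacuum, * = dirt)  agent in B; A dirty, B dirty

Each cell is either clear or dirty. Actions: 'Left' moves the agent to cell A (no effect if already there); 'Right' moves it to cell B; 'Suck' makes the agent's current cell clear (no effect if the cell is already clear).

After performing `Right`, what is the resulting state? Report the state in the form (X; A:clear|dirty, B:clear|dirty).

(B; A:dirty, B:dirty)

start: (B; A:dirty, B:dirty)
t=1 Right ⇒ (B; A:dirty, B:dirty)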